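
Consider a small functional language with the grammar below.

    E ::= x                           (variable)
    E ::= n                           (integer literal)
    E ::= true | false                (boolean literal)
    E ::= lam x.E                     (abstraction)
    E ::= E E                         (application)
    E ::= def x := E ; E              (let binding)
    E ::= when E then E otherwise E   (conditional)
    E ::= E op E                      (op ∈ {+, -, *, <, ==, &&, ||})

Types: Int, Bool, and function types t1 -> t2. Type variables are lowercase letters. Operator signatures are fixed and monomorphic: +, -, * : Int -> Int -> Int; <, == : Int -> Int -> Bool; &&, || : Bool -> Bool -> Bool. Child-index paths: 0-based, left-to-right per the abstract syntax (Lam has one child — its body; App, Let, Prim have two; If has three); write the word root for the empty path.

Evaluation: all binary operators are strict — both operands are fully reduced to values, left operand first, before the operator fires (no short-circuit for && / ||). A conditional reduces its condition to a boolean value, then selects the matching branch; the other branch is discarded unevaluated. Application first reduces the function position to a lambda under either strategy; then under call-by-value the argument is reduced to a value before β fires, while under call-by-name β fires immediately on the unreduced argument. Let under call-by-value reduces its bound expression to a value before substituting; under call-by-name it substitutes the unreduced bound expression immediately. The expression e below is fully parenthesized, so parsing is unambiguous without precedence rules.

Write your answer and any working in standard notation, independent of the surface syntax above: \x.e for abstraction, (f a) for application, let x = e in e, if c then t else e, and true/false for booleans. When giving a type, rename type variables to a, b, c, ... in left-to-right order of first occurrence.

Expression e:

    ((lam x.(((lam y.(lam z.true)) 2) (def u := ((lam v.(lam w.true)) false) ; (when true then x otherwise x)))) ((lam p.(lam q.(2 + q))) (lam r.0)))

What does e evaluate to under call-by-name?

Trace:
step 0: ((\x.(((\y.(\z.true)) 2) (let u = ((\v.(\w.true)) false) in (if true then x else x)))) ((\p.(\q.(2 + q))) (\r.0)))
step 1: [beta@root] (((\y.(\z.true)) 2) (let u = ((\v.(\w.true)) false) in (if true then ((\p.(\q.(2 + q))) (\r.0)) else ((\p.(\q.(2 + q))) (\r.0)))))
step 2: [beta@0] ((\z.true) (let u = ((\v.(\w.true)) false) in (if true then ((\p.(\q.(2 + q))) (\r.0)) else ((\p.(\q.(2 + q))) (\r.0)))))
step 3: [beta@root] true

Answer: true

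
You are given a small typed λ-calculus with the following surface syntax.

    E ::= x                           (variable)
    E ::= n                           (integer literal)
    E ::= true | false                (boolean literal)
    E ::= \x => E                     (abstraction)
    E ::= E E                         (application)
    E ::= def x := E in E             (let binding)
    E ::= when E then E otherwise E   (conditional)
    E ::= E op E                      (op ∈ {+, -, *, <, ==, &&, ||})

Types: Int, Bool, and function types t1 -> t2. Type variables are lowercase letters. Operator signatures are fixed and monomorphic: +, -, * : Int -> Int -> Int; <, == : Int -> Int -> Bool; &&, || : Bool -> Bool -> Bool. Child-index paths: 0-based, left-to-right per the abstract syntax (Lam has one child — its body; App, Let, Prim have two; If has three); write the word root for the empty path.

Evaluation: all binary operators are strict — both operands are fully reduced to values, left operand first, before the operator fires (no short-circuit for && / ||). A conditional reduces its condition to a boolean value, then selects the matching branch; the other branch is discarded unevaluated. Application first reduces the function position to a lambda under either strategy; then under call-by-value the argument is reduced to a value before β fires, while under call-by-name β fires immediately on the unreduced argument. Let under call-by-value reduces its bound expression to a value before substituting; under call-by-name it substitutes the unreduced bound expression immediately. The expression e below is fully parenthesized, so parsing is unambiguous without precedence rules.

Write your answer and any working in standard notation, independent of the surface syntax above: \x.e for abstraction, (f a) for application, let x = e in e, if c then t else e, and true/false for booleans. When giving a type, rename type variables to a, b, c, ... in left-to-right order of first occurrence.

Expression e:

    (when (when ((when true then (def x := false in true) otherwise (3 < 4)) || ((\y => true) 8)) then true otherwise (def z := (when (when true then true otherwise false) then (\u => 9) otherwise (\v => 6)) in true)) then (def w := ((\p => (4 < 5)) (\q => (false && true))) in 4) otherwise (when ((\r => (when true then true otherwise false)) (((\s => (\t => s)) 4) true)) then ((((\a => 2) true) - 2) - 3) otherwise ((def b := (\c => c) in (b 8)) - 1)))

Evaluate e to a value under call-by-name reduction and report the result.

Answer: 4

Trace:
step 0: (if (if ((if true then (let x = false in true) else (3 < 4)) || ((\y.true) 8)) then true else (let z = (if (if true then true else false) then (\u.9) else (\v.6)) in true)) then (let w = ((\p.(4 < 5)) (\q.(false && true))) in 4) else (if ((\r.(if true then true else false)) (((\s.(\t.s)) 4) true)) then ((((\a.2) true) - 2) - 3) else ((let b = (\c.c) in (b 8)) - 1)))
step 1: [if@0.0.0] (if (if ((let x = false in true) || ((\y.true) 8)) then true else (let z = (if (if true then true else false) then (\u.9) else (\v.6)) in true)) then (let w = ((\p.(4 < 5)) (\q.(false && true))) in 4) else (if ((\r.(if true then true else false)) (((\s.(\t.s)) 4) true)) then ((((\a.2) true) - 2) - 3) else ((let b = (\c.c) in (b 8)) - 1)))
step 2: [let@0.0.0] (if (if (true || ((\y.true) 8)) then true else (let z = (if (if true then true else false) then (\u.9) else (\v.6)) in true)) then (let w = ((\p.(4 < 5)) (\q.(false && true))) in 4) else (if ((\r.(if true then true else false)) (((\s.(\t.s)) 4) true)) then ((((\a.2) true) - 2) - 3) else ((let b = (\c.c) in (b 8)) - 1)))
step 3: [beta@0.0.1] (if (if (true || true) then true else (let z = (if (if true then true else false) then (\u.9) else (\v.6)) in true)) then (let w = ((\p.(4 < 5)) (\q.(false && true))) in 4) else (if ((\r.(if true then true else false)) (((\s.(\t.s)) 4) true)) then ((((\a.2) true) - 2) - 3) else ((let b = (\c.c) in (b 8)) - 1)))
step 4: [delta@0.0] (if (if true then true else (let z = (if (if true then true else false) then (\u.9) else (\v.6)) in true)) then (let w = ((\p.(4 < 5)) (\q.(false && true))) in 4) else (if ((\r.(if true then true else false)) (((\s.(\t.s)) 4) true)) then ((((\a.2) true) - 2) - 3) else ((let b = (\c.c) in (b 8)) - 1)))
step 5: [if@0] (if true then (let w = ((\p.(4 < 5)) (\q.(false && true))) in 4) else (if ((\r.(if true then true else false)) (((\s.(\t.s)) 4) true)) then ((((\a.2) true) - 2) - 3) else ((let b = (\c.c) in (b 8)) - 1)))
step 6: [if@root] (let w = ((\p.(4 < 5)) (\q.(false && true))) in 4)
step 7: [let@root] 4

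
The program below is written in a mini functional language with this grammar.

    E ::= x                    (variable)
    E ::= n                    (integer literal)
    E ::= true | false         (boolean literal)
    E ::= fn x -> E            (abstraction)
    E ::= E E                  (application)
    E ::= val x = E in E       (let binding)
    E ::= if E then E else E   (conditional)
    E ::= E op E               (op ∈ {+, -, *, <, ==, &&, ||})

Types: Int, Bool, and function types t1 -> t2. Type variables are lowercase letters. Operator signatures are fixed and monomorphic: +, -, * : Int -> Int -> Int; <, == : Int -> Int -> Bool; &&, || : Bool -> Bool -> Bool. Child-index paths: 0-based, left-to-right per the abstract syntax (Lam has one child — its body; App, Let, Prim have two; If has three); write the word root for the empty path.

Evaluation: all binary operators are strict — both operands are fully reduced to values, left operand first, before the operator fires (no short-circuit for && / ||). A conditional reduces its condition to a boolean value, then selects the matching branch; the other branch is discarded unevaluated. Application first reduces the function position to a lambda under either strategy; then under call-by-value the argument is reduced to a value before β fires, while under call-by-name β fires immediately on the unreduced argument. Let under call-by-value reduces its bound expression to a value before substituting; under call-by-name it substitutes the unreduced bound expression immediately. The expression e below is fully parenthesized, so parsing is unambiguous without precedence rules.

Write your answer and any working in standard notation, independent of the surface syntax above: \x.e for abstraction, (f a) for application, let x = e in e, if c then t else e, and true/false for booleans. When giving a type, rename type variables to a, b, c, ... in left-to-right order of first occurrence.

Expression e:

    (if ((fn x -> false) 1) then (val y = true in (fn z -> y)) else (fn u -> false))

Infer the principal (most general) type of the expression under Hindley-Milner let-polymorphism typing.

Working:
\x._ : a -> Bool
  unify a -> Bool ~ Int -> b
  unify a ~ Int
  unify Bool ~ b
_ _ : Bool
  unify Bool ~ Bool
let y : Bool
y : Bool
\z._ : c -> Bool
\u._ : d -> Bool
  unify c -> Bool ~ d -> Bool
  unify c ~ d
  unify Bool ~ Bool

Answer: a -> Bool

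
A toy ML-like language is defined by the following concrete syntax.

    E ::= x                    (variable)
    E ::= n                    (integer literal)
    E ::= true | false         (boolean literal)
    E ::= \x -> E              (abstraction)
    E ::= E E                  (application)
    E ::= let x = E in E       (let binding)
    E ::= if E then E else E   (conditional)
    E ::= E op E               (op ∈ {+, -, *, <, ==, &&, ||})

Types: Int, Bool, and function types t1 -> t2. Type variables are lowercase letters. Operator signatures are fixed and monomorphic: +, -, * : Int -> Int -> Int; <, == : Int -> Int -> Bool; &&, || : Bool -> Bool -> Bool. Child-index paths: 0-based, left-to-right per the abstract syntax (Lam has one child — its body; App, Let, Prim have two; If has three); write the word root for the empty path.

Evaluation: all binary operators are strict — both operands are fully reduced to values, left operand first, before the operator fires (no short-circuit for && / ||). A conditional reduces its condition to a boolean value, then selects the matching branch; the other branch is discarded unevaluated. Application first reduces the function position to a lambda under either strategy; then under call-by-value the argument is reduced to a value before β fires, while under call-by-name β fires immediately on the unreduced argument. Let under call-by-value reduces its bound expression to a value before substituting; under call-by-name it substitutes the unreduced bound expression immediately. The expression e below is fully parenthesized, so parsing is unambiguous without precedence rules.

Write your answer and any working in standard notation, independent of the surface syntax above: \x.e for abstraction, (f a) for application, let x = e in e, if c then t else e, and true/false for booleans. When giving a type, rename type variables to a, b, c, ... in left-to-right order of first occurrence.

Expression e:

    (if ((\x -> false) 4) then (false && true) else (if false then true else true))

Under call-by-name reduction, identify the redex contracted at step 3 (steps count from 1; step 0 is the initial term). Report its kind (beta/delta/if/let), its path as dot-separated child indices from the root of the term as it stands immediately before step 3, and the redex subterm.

Answer: if at root : (if false then true else true)

Working:
step 0: (if ((\x.false) 4) then (false && true) else (if false then true else true))
step 1: [beta@0] (if false then (false && true) else (if false then true else true))
step 2: [if@root] (if false then true else true)
step 3: [if@root] true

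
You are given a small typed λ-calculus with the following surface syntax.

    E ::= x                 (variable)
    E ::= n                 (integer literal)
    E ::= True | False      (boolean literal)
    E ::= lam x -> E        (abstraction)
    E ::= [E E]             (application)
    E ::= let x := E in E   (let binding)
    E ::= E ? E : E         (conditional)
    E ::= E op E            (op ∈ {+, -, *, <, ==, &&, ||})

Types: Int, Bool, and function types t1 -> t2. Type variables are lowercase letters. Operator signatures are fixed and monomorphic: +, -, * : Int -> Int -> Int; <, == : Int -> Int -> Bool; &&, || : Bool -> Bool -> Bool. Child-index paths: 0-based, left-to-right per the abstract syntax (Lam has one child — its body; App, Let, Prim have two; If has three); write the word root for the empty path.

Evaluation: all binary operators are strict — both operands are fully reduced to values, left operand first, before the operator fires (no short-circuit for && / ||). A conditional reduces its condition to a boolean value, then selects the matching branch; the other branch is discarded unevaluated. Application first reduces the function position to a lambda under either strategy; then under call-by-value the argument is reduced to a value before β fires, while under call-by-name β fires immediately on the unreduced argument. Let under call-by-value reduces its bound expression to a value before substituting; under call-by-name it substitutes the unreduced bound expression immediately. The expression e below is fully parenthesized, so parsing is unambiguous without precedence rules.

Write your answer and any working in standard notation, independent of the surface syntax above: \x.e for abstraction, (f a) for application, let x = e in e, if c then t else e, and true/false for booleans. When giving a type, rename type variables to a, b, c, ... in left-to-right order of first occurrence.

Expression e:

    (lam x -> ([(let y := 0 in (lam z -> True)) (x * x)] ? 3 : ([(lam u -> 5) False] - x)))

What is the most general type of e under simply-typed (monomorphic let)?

Answer: Int -> Int

Working:
let y : Int
\z._ : b -> Bool
x : a
  unify a ~ Int
x : Int
  unify Int ~ Int
  unify b -> Bool ~ Int -> c
  unify b ~ Int
  unify Bool ~ c
_ _ : Bool
  unify Bool ~ Bool
\u._ : d -> Int
  unify d -> Int ~ Bool -> e
  unify d ~ Bool
  unify Int ~ e
_ _ : Int
  unify Int ~ Int
x : Int
  unify Int ~ Int
  unify Int ~ Int
\x._ : Int -> Int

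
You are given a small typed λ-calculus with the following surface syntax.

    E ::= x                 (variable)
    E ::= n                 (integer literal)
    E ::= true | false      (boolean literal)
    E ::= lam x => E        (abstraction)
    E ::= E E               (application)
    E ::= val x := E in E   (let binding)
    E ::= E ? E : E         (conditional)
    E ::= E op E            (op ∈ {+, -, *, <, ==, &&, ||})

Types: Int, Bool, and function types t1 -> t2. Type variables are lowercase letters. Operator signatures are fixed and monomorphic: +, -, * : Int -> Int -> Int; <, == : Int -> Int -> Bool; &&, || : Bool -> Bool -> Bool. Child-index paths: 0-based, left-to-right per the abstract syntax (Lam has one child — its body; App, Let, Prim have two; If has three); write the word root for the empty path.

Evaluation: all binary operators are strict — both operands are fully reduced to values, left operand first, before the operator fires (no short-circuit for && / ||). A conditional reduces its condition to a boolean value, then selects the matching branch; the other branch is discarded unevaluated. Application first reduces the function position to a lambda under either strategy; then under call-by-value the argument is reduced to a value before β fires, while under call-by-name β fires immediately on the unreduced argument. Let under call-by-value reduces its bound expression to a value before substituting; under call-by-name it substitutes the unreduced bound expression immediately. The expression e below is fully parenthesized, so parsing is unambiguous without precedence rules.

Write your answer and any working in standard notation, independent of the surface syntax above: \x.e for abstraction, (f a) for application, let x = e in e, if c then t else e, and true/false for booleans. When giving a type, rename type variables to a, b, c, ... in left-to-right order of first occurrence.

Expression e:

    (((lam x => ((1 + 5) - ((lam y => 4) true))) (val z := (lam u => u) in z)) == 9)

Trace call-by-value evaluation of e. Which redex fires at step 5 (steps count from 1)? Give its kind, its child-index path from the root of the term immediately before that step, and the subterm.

Answer: delta at 0 : (6 - 4)

Working:
step 0: (((\x.((1 + 5) - ((\y.4) true))) (let z = (\u.u) in z)) == 9)
step 1: [let@0.1] (((\x.((1 + 5) - ((\y.4) true))) (\u.u)) == 9)
step 2: [beta@0] (((1 + 5) - ((\y.4) true)) == 9)
step 3: [delta@0.0] ((6 - ((\y.4) true)) == 9)
step 4: [beta@0.1] ((6 - 4) == 9)
step 5: [delta@0] (2 == 9)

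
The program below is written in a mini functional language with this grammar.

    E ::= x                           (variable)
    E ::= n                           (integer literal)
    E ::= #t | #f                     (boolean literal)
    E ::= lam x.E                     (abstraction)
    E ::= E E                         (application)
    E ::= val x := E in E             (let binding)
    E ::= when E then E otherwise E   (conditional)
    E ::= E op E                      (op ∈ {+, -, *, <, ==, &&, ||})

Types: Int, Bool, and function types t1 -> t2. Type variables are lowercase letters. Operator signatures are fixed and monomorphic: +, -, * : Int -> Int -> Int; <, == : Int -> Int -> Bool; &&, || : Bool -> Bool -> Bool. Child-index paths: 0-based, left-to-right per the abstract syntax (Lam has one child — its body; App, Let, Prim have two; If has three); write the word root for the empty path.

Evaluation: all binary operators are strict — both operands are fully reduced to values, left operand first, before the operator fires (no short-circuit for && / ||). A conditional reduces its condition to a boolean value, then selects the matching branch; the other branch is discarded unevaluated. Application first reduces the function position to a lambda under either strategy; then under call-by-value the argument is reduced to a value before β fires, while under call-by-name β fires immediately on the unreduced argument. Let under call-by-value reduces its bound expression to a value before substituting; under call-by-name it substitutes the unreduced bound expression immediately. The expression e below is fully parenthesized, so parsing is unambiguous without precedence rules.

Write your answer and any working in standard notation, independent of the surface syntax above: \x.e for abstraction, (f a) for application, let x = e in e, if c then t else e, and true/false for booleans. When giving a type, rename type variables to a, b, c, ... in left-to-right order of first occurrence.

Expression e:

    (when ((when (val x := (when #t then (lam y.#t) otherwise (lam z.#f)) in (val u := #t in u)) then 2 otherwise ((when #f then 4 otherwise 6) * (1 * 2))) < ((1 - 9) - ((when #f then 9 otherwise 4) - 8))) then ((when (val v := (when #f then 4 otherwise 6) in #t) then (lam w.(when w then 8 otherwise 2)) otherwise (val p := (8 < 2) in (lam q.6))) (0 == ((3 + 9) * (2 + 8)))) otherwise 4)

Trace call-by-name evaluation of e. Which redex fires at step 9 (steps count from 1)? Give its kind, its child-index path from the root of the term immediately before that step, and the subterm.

Answer: if at root : (if false then ((if (let v = (if false then 4 else 6) in true) then (\w.(if w then 8 else 2)) else (let p = (8 < 2) in (\q.6))) (0 == ((3 + 9) * (2 + 8)))) else 4)

Working:
step 0: (if ((if (let x = (if true then (\y.true) else (\z.false)) in (let u = true in u)) then 2 else ((if false then 4 else 6) * (1 * 2))) < ((1 - 9) - ((if false then 9 else 4) - 8))) then ((if (let v = (if false then 4 else 6) in true) then (\w.(if w then 8 else 2)) else (let p = (8 < 2) in (\q.6))) (0 == ((3 + 9) * (2 + 8)))) else 4)
step 1: [let@0.0.0] (if ((if (let u = true in u) then 2 else ((if false then 4 else 6) * (1 * 2))) < ((1 - 9) - ((if false then 9 else 4) - 8))) then ((if (let v = (if false then 4 else 6) in true) then (\w.(if w then 8 else 2)) else (let p = (8 < 2) in (\q.6))) (0 == ((3 + 9) * (2 + 8)))) else 4)
step 2: [let@0.0.0] (if ((if true then 2 else ((if false then 4 else 6) * (1 * 2))) < ((1 - 9) - ((if false then 9 else 4) - 8))) then ((if (let v = (if false then 4 else 6) in true) then (\w.(if w then 8 else 2)) else (let p = (8 < 2) in (\q.6))) (0 == ((3 + 9) * (2 + 8)))) else 4)
step 3: [if@0.0] (if (2 < ((1 - 9) - ((if false then 9 else 4) - 8))) then ((if (let v = (if false then 4 else 6) in true) then (\w.(if w then 8 else 2)) else (let p = (8 < 2) in (\q.6))) (0 == ((3 + 9) * (2 + 8)))) else 4)
step 4: [delta@0.1.0] (if (2 < (-8 - ((if false then 9 else 4) - 8))) then ((if (let v = (if false then 4 else 6) in true) then (\w.(if w then 8 else 2)) else (let p = (8 < 2) in (\q.6))) (0 == ((3 + 9) * (2 + 8)))) else 4)
step 5: [if@0.1.1.0] (if (2 < (-8 - (4 - 8))) then ((if (let v = (if false then 4 else 6) in true) then (\w.(if w then 8 else 2)) else (let p = (8 < 2) in (\q.6))) (0 == ((3 + 9) * (2 + 8)))) else 4)
step 6: [delta@0.1.1] (if (2 < (-8 - -4)) then ((if (let v = (if false then 4 else 6) in true) then (\w.(if w then 8 else 2)) else (let p = (8 < 2) in (\q.6))) (0 == ((3 + 9) * (2 + 8)))) else 4)
step 7: [delta@0.1] (if (2 < -4) then ((if (let v = (if false then 4 else 6) in true) then (\w.(if w then 8 else 2)) else (let p = (8 < 2) in (\q.6))) (0 == ((3 + 9) * (2 + 8)))) else 4)
step 8: [delta@0] (if false then ((if (let v = (if false then 4 else 6) in true) then (\w.(if w then 8 else 2)) else (let p = (8 < 2) in (\q.6))) (0 == ((3 + 9) * (2 + 8)))) else 4)
step 9: [if@root] 4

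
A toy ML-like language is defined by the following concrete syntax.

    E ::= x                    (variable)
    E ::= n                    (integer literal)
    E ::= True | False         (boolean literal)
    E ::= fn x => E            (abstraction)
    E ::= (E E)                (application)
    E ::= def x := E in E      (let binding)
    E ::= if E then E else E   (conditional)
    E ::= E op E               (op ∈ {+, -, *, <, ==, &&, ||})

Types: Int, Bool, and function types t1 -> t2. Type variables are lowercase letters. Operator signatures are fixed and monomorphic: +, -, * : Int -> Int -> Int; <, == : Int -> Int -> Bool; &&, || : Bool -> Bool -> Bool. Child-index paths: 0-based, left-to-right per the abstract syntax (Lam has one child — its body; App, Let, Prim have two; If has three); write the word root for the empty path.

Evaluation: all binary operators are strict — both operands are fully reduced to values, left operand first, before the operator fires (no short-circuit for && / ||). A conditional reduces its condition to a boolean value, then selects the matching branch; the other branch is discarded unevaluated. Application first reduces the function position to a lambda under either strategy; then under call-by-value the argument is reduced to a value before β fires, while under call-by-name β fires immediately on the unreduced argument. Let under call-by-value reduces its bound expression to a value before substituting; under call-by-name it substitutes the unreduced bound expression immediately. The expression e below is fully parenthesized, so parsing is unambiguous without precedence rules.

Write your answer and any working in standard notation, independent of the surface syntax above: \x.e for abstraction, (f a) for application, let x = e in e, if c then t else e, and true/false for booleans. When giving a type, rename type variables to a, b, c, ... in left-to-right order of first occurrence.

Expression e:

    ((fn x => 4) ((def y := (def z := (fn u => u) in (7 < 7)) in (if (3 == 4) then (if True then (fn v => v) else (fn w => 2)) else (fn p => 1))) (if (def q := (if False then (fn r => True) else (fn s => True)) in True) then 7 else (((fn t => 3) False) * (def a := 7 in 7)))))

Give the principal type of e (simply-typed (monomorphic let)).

Derivation:
\x._ : a -> Int
u : b
\u._ : b -> b
let z : b -> b
  unify Int ~ Int
  unify Int ~ Int
let y : Bool
  unify Int ~ Int
  unify Int ~ Int
  unify Bool ~ Bool
  unify Bool ~ Bool
v : c
\v._ : c -> c
\w._ : d -> Int
  unify c -> c ~ d -> Int
  unify c ~ d
  unify d ~ Int
\p._ : e -> Int
  unify Int -> Int ~ e -> Int
  unify Int ~ e
  unify Int ~ Int
  unify Bool ~ Bool
\r._ : f -> Bool
\s._ : g -> Bool
  unify f -> Bool ~ g -> Bool
  unify f ~ g
  unify Bool ~ Bool
let q : g -> Bool
  unify Bool ~ Bool
\t._ : h -> Int
  unify h -> Int ~ Bool -> i
  unify h ~ Bool
  unify Int ~ i
_ _ : Int
  unify Int ~ Int
let a : Int
  unify Int ~ Int
  unify Int ~ Int
  unify Int -> Int ~ Int -> j
  unify Int ~ Int
  unify Int ~ j
_ _ : Int
  unify a -> Int ~ Int -> k
  unify a ~ Int
  unify Int ~ k
_ _ : Int

Answer: Int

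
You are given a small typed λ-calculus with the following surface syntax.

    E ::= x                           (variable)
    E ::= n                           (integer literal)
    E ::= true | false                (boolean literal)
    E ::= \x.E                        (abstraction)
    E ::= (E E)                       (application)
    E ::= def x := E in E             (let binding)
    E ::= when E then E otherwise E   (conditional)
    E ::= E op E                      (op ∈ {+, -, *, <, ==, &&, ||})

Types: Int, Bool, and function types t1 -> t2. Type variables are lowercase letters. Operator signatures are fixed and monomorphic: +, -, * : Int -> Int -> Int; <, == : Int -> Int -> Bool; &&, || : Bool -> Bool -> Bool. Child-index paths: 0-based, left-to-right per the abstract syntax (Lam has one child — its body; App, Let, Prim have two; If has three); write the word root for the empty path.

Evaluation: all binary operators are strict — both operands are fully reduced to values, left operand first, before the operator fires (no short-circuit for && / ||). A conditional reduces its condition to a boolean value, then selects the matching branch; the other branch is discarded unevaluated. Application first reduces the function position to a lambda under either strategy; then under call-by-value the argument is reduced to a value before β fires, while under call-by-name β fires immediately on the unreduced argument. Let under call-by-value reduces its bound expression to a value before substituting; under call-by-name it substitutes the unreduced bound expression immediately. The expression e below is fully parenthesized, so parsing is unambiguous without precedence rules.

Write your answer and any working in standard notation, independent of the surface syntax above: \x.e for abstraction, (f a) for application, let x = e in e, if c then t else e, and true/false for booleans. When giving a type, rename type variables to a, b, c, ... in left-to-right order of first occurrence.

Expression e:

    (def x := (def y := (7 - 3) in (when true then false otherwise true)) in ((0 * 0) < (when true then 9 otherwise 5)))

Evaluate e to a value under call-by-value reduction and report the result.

Answer: true

Trace:
step 0: (let x = (let y = (7 - 3) in (if true then false else true)) in ((0 * 0) < (if true then 9 else 5)))
step 1: [delta@0.0] (let x = (let y = 4 in (if true then false else true)) in ((0 * 0) < (if true then 9 else 5)))
step 2: [let@0] (let x = (if true then false else true) in ((0 * 0) < (if true then 9 else 5)))
step 3: [if@0] (let x = false in ((0 * 0) < (if true then 9 else 5)))
step 4: [let@root] ((0 * 0) < (if true then 9 else 5))
step 5: [delta@0] (0 < (if true then 9 else 5))
step 6: [if@1] (0 < 9)
step 7: [delta@root] true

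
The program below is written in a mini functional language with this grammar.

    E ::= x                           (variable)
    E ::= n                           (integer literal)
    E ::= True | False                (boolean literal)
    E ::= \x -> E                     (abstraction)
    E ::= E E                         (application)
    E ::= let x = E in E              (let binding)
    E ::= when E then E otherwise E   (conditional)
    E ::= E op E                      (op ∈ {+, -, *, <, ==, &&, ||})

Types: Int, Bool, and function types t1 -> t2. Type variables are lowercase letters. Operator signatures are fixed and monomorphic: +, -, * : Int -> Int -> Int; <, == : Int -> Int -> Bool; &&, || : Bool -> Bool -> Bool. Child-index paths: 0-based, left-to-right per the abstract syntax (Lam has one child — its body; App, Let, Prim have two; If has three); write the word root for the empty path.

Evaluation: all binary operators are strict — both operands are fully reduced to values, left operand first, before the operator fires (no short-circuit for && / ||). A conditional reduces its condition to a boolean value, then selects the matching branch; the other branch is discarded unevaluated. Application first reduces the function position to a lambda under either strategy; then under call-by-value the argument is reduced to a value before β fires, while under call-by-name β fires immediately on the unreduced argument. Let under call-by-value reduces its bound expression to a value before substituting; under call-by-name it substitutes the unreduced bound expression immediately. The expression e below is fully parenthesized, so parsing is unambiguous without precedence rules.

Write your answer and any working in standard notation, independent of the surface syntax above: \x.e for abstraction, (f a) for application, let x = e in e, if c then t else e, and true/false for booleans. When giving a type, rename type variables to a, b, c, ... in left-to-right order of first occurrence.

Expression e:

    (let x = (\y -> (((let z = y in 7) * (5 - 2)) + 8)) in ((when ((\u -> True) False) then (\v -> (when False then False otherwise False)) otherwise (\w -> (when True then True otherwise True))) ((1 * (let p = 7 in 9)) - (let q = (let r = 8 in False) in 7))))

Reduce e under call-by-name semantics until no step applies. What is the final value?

Answer: false

Working:
step 0: (let x = (\y.(((let z = y in 7) * (5 - 2)) + 8)) in ((if ((\u.true) false) then (\v.(if false then false else false)) else (\w.(if true then true else true))) ((1 * (let p = 7 in 9)) - (let q = (let r = 8 in false) in 7))))
step 1: [let@root] ((if ((\u.true) false) then (\v.(if false then false else false)) else (\w.(if true then true else true))) ((1 * (let p = 7 in 9)) - (let q = (let r = 8 in false) in 7)))
step 2: [beta@0.0] ((if true then (\v.(if false then false else false)) else (\w.(if true then true else true))) ((1 * (let p = 7 in 9)) - (let q = (let r = 8 in false) in 7)))
step 3: [if@0] ((\v.(if false then false else false)) ((1 * (let p = 7 in 9)) - (let q = (let r = 8 in false) in 7)))
step 4: [beta@root] (if false then false else false)
step 5: [if@root] false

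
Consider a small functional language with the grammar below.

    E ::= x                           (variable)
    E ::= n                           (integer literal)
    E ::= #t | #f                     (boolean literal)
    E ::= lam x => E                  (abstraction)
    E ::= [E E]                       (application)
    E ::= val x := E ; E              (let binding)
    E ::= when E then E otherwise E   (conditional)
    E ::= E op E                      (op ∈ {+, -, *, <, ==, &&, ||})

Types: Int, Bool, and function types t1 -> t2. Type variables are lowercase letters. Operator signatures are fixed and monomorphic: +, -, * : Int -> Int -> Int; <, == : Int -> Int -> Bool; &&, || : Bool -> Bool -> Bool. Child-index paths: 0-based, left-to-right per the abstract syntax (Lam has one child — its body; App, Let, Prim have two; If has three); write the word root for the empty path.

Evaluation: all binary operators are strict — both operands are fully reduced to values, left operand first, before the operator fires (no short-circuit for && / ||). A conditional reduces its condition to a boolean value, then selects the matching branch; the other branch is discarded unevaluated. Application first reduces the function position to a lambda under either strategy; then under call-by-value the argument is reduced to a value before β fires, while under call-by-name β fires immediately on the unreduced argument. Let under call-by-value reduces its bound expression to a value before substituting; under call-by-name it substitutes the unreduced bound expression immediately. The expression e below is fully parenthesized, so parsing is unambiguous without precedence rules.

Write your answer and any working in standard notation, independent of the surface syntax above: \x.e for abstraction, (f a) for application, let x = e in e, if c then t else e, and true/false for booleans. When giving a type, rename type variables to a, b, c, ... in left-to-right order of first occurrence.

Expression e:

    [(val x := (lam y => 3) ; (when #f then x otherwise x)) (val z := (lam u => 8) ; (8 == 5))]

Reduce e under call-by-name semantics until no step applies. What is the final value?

Answer: 3

Working:
step 0: ((let x = (\y.3) in (if false then x else x)) (let z = (\u.8) in (8 == 5)))
step 1: [let@0] ((if false then (\y.3) else (\y.3)) (let z = (\u.8) in (8 == 5)))
step 2: [if@0] ((\y.3) (let z = (\u.8) in (8 == 5)))
step 3: [beta@root] 3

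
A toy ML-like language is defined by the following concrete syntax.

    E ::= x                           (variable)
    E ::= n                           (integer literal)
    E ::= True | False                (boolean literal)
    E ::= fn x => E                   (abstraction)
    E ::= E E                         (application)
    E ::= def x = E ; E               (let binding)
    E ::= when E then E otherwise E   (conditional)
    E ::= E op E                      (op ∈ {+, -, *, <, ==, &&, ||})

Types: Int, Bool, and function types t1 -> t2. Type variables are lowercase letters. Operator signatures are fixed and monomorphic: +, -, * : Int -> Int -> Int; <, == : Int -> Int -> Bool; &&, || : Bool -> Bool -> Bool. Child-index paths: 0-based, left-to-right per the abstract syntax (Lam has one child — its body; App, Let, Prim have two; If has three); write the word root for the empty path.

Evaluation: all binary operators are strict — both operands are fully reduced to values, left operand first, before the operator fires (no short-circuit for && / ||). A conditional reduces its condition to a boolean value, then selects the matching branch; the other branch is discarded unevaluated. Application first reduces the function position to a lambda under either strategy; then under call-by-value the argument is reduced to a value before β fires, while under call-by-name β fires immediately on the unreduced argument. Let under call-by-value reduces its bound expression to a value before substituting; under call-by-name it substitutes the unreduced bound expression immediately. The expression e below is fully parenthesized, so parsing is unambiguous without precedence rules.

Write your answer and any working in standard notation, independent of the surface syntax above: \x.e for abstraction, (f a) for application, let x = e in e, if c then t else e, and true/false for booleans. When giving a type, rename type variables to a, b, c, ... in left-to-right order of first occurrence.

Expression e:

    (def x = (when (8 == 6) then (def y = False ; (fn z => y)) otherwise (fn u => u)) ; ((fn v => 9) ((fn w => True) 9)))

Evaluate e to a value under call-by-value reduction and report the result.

Answer: 9

Working:
step 0: (let x = (if (8 == 6) then (let y = false in (\z.y)) else (\u.u)) in ((\v.9) ((\w.true) 9)))
step 1: [delta@0.0] (let x = (if false then (let y = false in (\z.y)) else (\u.u)) in ((\v.9) ((\w.true) 9)))
step 2: [if@0] (let x = (\u.u) in ((\v.9) ((\w.true) 9)))
step 3: [let@root] ((\v.9) ((\w.true) 9))
step 4: [beta@1] ((\v.9) true)
step 5: [beta@root] 9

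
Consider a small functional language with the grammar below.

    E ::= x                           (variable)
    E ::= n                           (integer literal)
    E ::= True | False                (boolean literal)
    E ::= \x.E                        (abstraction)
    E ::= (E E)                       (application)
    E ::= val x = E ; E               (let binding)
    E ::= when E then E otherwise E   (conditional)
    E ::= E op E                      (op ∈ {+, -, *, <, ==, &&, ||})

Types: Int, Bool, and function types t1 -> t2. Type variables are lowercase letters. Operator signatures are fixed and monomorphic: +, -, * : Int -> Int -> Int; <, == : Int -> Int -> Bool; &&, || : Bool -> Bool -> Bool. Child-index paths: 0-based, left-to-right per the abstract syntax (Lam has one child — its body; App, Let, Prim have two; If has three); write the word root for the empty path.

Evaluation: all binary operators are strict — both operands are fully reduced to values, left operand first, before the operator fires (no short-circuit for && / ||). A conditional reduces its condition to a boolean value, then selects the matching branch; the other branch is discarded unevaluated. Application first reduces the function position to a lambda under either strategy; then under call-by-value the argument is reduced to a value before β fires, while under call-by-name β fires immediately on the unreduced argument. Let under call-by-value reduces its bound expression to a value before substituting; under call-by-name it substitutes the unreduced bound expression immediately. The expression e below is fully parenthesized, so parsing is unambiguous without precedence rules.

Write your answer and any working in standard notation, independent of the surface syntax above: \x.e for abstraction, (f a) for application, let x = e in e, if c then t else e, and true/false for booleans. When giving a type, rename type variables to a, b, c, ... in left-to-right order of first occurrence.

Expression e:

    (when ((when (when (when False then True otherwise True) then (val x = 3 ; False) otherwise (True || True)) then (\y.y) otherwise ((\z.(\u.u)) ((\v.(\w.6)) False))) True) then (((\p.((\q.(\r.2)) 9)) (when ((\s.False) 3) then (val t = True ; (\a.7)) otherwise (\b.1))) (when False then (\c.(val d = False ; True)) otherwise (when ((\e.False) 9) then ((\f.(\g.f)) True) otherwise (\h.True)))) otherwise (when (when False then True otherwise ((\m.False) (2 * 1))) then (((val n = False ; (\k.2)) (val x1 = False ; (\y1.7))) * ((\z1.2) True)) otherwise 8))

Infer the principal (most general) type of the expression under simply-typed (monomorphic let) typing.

Derivation:
  unify Bool ~ Bool
  unify Bool ~ Bool
  unify Bool ~ Bool
let x : Int
  unify Bool ~ Bool
  unify Bool ~ Bool
  unify Bool ~ Bool
  unify Bool ~ Bool
y : a
\y._ : a -> a
u : c
\u._ : c -> c
\z._ : b -> c -> c
\w._ : e -> Int
\v._ : d -> e -> Int
  unify d -> e -> Int ~ Bool -> f
  unify d ~ Bool
  unify e -> Int ~ f
_ _ : e -> Int
  unify b -> c -> c ~ (e -> Int) -> g
  unify b ~ e -> Int
  unify c -> c ~ g
_ _ : c -> c
  unify a -> a ~ c -> c
  unify a ~ c
  unify c ~ c
  unify c -> c ~ Bool -> h
  unify c ~ Bool
  unify Bool ~ h
_ _ : Bool
  unify Bool ~ Bool
\r._ : k -> Int
\q._ : j -> k -> Int
  unify j -> k -> Int ~ Int -> l
  unify j ~ Int
  unify k -> Int ~ l
_ _ : k -> Int
\p._ : i -> k -> Int
\s._ : m -> Bool
  unify m -> Bool ~ Int -> n
  unify m ~ Int
  unify Bool ~ n
_ _ : Bool
  unify Bool ~ Bool
let t : Bool
\a._ : o -> Int
\b._ : p -> Int
  unify o -> Int ~ p -> Int
  unify o ~ p
  unify Int ~ Int
  unify i -> k -> Int ~ (p -> Int) -> q
  unify i ~ p -> Int
  unify k -> Int ~ q
_ _ : k -> Int
  unify Bool ~ Bool
let d : Bool
\c._ : r -> Bool
\e._ : s -> Bool
  unify s -> Bool ~ Int -> t
  unify s ~ Int
  unify Bool ~ t
_ _ : Bool
  unify Bool ~ Bool
f : u
\g._ : v -> u
\f._ : u -> v -> u
  unify u -> v -> u ~ Bool -> w
  unify u ~ Bool
  unify v -> Bool ~ w
_ _ : v -> Bool
\h._ : x -> Bool
  unify v -> Bool ~ x -> Bool
  unify v ~ x
  unify Bool ~ Bool
  unify r -> Bool ~ x -> Bool
  unify r ~ x
  unify Bool ~ Bool
  unify k -> Int ~ (x -> Bool) -> y
  unify k ~ x -> Bool
  unify Int ~ y
_ _ : Int
  unify Bool ~ Bool
\m._ : z -> Bool
  unify Int ~ Int
  unify Int ~ Int
  unify z -> Bool ~ Int -> t26
  unify z ~ Int
  unify Bool ~ t26
_ _ : Bool
  unify Bool ~ Bool
  unify Bool ~ Bool
let n : Bool
\k._ : t27 -> Int
let x1 : Bool
\y1._ : t28 -> Int
  unify t27 -> Int ~ (t28 -> Int) -> t29
  unify t27 ~ t28 -> Int
  unify Int ~ t29
_ _ : Int
  unify Int ~ Int
\z1._ : t30 -> Int
  unify t30 -> Int ~ Bool -> t31
  unify t30 ~ Bool
  unify Int ~ t31
_ _ : Int
  unify Int ~ Int
  unify Int ~ Int
  unify Int ~ Int

Answer: Int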